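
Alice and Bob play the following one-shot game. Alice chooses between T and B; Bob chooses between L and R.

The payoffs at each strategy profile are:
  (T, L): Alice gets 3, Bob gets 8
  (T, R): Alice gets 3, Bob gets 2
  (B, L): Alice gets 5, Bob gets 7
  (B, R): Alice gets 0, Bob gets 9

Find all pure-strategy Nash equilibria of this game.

(T, L): Alice prefers B (5 > 3) — not an equilibrium.
(T, R): Bob prefers L (8 > 2) — not an equilibrium.
(B, L): Bob prefers R (9 > 7) — not an equilibrium.
(B, R): Alice prefers T (3 > 0) — not an equilibrium.

none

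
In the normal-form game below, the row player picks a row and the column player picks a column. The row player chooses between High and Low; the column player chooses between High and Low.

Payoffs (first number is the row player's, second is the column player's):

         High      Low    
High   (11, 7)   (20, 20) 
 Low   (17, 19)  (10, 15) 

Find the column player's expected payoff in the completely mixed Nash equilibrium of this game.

275/17

First find p, the probability the row player plays High, from the column player's indifference between High and Low: 7p + 19(1−p) = 20p + 15(1−p), giving p = 4/17.
Since the column player is indifferent in equilibrium, the column player's expected payoff equals the payoff from either column against (4/17, 13/17). Using High: 7(4/17) + 19(13/17) = 275/17.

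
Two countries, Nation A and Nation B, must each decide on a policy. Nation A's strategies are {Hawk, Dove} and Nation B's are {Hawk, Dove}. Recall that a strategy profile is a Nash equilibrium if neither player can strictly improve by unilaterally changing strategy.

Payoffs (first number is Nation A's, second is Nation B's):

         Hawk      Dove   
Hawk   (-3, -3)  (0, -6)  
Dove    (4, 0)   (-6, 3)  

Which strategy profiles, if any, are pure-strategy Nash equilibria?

none

(Hawk, Hawk): Nation A prefers Dove (4 > -3) — not an equilibrium.
(Hawk, Dove): Nation B prefers Hawk (-3 > -6) — not an equilibrium.
(Dove, Hawk): Nation B prefers Dove (3 > 0) — not an equilibrium.
(Dove, Dove): Nation A prefers Hawk (0 > -6) — not an equilibrium.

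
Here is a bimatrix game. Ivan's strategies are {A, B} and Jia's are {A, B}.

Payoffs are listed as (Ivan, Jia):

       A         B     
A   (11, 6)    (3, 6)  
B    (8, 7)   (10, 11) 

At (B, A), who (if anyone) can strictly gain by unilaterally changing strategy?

Both

Ivan at (B, A) earns 8; deviating to A yields 11 — a strict improvement.
Jia earns 7; deviating to B yields 11 — a strict improvement.
Both Ivan and Jia have strictly profitable deviations.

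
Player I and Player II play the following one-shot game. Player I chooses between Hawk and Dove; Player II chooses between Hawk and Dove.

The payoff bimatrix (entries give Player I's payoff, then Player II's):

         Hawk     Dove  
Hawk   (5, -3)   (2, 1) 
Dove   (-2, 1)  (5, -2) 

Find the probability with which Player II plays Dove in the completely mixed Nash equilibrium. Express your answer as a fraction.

Let c be the probability that Player II plays Hawk. In a completely mixed equilibrium, Player I must be indifferent between Hawk and Dove.
Player I's expected payoff from Hawk is 5c + 2(1−c); from Dove it is −2c + 5(1−c).
Setting these equal: 3c + 2 = −7c + 5, so c = 3/10.
Therefore Player II plays Dove with probability 1 − 3/10 = 7/10.

7/10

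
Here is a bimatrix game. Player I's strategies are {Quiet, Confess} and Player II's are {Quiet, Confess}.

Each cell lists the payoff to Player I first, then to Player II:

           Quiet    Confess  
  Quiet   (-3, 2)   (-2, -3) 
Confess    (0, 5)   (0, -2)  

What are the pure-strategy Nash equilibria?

(Confess, Quiet)

(Quiet, Quiet): Player I prefers Confess (0 > -3) — not an equilibrium.
(Quiet, Confess): Player I prefers Confess (0 > -2); Player II prefers Quiet (2 > -3) — not an equilibrium.
(Confess, Quiet): Player I gets 0 ≥ -3 from Quiet, and Player II gets 5 ≥ -2 from Confess — Nash equilibrium.
(Confess, Confess): Player II prefers Quiet (5 > -2) — not an equilibrium.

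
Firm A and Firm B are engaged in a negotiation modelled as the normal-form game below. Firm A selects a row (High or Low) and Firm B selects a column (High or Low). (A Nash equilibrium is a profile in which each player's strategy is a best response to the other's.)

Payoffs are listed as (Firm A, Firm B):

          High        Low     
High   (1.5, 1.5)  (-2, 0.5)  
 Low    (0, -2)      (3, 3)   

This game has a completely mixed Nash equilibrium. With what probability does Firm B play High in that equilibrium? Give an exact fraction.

Let c be the probability that Firm B plays High. In a completely mixed equilibrium, Firm A must be indifferent between High and Low.
Firm A's expected payoff from High is 1.5c − 2(1−c); from Low it is 3(1−c).
Setting these equal: 3.5c − 2 = −3c + 3, so c = 10/13.

10/13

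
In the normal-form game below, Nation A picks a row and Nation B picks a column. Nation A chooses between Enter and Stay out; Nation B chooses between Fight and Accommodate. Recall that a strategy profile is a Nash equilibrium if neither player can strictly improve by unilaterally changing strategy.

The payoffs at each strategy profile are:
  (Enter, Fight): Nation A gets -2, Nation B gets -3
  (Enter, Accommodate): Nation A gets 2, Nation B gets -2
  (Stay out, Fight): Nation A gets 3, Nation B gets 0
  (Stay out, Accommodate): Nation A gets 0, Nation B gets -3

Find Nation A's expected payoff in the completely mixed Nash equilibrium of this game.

First find y, the probability Nation B plays Fight, from Nation A's indifference between Enter and Stay out: −2y + 2(1−y) = 3y, giving y = 2/7.
Since Nation A is indifferent in equilibrium, Nation A's expected payoff equals the payoff from either row against (2/7, 5/7). Using Enter: −2(2/7) + 2(5/7) = 6/7.

6/7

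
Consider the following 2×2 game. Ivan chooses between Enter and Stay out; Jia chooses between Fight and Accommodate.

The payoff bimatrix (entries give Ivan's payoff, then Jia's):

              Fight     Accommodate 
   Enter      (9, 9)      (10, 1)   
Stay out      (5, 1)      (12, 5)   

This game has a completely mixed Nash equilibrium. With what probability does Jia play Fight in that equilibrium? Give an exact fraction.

1/3

Let q be the probability that Jia plays Fight. In a completely mixed equilibrium, Ivan must be indifferent between Enter and Stay out.
Ivan's expected payoff from Enter is 9q + 10(1−q); from Stay out it is 5q + 12(1−q).
Setting these equal: −q + 10 = −7q + 12, so q = 1/3.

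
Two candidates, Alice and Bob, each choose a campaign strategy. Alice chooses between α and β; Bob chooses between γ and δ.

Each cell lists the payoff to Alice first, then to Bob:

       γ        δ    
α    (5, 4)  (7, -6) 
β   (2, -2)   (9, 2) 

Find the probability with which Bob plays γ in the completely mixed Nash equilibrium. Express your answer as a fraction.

Let y be the probability that Bob plays γ. In a completely mixed equilibrium, Alice must be indifferent between α and β.
Alice's expected payoff from α is 5y + 7(1−y); from β it is 2y + 9(1−y).
Setting these equal: −2y + 7 = −7y + 9, so y = 2/5.

2/5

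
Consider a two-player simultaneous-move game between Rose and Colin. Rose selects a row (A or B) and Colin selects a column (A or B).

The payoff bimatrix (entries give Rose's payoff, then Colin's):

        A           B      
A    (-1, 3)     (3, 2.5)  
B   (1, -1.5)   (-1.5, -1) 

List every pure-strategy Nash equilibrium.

(A, A): Rose prefers B (1 > -1) — not an equilibrium.
(A, B): Colin prefers A (3 > 2.5) — not an equilibrium.
(B, A): Colin prefers B (-1 > -1.5) — not an equilibrium.
(B, B): Rose prefers A (3 > -1.5) — not an equilibrium.

none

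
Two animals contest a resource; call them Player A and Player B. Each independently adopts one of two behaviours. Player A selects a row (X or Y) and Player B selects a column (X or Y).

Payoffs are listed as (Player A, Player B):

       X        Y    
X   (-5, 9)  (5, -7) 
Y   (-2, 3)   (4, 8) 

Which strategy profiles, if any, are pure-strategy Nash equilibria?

(X, X): Player A prefers Y (-2 > -5) — not an equilibrium.
(X, Y): Player B prefers X (9 > -7) — not an equilibrium.
(Y, X): Player B prefers Y (8 > 3) — not an equilibrium.
(Y, Y): Player A prefers X (5 > 4) — not an equilibrium.

none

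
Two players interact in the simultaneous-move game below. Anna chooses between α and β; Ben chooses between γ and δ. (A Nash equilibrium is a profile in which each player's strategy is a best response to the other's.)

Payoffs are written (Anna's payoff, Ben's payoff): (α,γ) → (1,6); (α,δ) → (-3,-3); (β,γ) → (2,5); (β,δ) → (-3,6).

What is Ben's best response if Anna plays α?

γ

Against α, Ben earns 6 from γ and -3 from δ.
So γ is the best response.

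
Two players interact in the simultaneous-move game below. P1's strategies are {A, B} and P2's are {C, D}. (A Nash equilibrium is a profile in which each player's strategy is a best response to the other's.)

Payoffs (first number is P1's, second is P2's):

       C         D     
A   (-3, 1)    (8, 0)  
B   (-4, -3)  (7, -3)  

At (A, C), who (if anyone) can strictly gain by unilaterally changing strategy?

P1 at (A, C) earns -3; deviating to B yields -4 — not better.
P2 earns 1; deviating to D yields 0 — not better.
Neither player can strictly improve; the profile is a Nash equilibrium.

Neither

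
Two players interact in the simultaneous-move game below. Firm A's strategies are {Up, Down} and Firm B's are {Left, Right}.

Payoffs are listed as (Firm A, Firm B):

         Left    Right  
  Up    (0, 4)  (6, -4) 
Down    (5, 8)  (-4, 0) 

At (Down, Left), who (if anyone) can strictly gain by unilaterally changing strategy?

Neither

Firm A at (Down, Left) earns 5; deviating to Up yields 0 — not better.
Firm B earns 8; deviating to Right yields 0 — not better.
Neither player can strictly improve; the profile is a Nash equilibrium.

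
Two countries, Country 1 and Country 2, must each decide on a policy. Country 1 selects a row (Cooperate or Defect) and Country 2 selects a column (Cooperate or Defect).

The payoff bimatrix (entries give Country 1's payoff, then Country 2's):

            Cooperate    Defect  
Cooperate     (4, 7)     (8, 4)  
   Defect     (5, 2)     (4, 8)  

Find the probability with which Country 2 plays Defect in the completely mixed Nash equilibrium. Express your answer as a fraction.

1/5

Let c be the probability that Country 2 plays Cooperate. In a completely mixed equilibrium, Country 1 must be indifferent between Cooperate and Defect.
Country 1's expected payoff from Cooperate is 4c + 8(1−c); from Defect it is 5c + 4(1−c).
Setting these equal: −4c + 8 = c + 4, so c = 4/5.
Therefore Country 2 plays Defect with probability 1 − 4/5 = 1/5.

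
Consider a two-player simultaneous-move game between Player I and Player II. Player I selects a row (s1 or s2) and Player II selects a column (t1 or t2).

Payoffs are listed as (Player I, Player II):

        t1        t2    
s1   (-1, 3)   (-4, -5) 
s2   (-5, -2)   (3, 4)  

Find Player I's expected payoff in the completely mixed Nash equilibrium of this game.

-23/11

First find q, the probability Player II plays t1, from Player I's indifference between s1 and s2: −q − 4(1−q) = −5q + 3(1−q), giving q = 7/11.
Since Player I is indifferent in equilibrium, Player I's expected payoff equals the payoff from either row against (7/11, 4/11). Using s1: −(7/11) − 4(4/11) = -23/11.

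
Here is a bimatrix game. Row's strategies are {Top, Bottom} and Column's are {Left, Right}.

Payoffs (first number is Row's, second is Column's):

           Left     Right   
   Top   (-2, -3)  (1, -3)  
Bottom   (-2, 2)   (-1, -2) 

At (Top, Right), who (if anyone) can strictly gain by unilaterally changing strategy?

Neither

Row at (Top, Right) earns 1; deviating to Bottom yields -1 — not better.
Column earns -3; deviating to Left yields -3 — not better.
Neither player can strictly improve; the profile is a Nash equilibrium.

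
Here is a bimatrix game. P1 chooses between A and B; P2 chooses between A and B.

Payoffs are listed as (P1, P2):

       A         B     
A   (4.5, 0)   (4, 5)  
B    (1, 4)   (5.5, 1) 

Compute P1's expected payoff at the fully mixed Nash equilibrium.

First find y, the probability P2 plays A, from P1's indifference between A and B: 4.5y + 4(1−y) = y + 5.5(1−y), giving y = 3/10.
Since P1 is indifferent in equilibrium, P1's expected payoff equals the payoff from either row against (3/10, 7/10). Using A: 4.5(3/10) + 4(7/10) = 83/20.

83/20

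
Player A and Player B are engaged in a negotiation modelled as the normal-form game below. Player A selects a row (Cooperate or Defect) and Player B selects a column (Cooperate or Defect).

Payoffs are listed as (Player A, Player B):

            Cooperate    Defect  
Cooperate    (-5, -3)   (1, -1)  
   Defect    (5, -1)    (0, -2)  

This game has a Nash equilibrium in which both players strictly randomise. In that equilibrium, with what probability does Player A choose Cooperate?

Let x be the probability that Player A plays Cooperate. In a completely mixed equilibrium, Player B must be indifferent between Cooperate and Defect.
Player B's expected payoff from Cooperate is −3x − (1−x); from Defect it is −x − 2(1−x).
Setting these equal: −2x − 1 = x − 2, so x = 1/3.

1/3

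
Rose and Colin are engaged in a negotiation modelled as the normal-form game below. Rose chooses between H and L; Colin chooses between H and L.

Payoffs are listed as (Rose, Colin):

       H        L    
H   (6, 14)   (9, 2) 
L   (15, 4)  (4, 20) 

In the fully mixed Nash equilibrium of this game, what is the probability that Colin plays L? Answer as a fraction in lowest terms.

9/14

Let c be the probability that Colin plays H. In a completely mixed equilibrium, Rose must be indifferent between H and L.
Rose's expected payoff from H is 6c + 9(1−c); from L it is 15c + 4(1−c).
Setting these equal: −3c + 9 = 11c + 4, so c = 5/14.
Therefore Colin plays L with probability 1 − 5/14 = 9/14.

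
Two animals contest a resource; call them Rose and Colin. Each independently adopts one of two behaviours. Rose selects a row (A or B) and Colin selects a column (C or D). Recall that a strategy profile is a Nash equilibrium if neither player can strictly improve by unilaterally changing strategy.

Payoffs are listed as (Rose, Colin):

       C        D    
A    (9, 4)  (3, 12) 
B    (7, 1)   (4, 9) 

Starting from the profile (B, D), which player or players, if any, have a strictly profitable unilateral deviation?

Neither

Rose at (B, D) earns 4; deviating to A yields 3 — not better.
Colin earns 9; deviating to C yields 1 — not better.
Neither player can strictly improve; the profile is a Nash equilibrium.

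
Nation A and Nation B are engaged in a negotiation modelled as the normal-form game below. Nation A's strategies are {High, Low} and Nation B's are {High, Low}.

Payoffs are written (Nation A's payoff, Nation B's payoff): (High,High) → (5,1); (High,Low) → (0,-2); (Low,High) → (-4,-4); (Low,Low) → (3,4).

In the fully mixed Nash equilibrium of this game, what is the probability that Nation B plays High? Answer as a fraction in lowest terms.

Let y be the probability that Nation B plays High. In a completely mixed equilibrium, Nation A must be indifferent between High and Low.
Nation A's expected payoff from High is 5y; from Low it is −4y + 3(1−y).
Setting these equal: 5y = −7y + 3, so y = 1/4.

1/4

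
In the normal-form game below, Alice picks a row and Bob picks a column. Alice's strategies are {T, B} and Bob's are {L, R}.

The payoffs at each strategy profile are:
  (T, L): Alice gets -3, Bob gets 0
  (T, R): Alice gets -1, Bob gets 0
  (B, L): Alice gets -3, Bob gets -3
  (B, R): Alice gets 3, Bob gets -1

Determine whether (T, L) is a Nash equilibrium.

Yes

At (T, L), Alice earns -3; switching to B would give -3, so Alice has no profitable deviation.
Bob earns 0; switching to R would give 0, so Bob has no profitable deviation.
Neither player can gain by a unilateral deviation, so this profile is a Nash equilibrium.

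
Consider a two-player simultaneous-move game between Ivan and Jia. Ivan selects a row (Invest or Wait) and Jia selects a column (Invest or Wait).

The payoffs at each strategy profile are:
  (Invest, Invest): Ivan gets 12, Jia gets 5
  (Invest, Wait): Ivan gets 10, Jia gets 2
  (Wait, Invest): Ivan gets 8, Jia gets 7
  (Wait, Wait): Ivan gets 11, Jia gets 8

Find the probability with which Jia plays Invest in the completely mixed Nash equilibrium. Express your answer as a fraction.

Let q be the probability that Jia plays Invest. In a completely mixed equilibrium, Ivan must be indifferent between Invest and Wait.
Ivan's expected payoff from Invest is 12q + 10(1−q); from Wait it is 8q + 11(1−q).
Setting these equal: 2q + 10 = −3q + 11, so q = 1/5.

1/5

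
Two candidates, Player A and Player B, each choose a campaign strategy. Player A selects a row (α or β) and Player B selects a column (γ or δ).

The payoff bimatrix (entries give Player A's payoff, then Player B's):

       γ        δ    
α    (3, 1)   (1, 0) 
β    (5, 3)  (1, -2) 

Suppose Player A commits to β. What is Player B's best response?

γ

Against β, Player B earns 3 from γ and -2 from δ.
So γ is the best response.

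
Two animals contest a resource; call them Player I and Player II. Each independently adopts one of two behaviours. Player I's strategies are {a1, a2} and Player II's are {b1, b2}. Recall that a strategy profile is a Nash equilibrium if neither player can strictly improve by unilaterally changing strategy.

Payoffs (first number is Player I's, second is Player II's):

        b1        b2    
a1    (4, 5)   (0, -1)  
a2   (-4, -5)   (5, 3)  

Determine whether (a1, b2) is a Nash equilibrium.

At (a1, b2), Player I earns 0; switching to a2 would give 5, so Player I would deviate.
Player II earns -1; switching to b1 would give 5, so Player II would deviate.
Since at least one player can profitably deviate, this is not a Nash equilibrium.

No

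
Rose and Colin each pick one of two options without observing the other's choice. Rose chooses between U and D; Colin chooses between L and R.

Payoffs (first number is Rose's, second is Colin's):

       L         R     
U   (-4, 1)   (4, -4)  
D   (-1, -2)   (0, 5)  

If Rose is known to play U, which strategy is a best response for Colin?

Against U, Colin earns 1 from L and -4 from R.
So L is the best response.

L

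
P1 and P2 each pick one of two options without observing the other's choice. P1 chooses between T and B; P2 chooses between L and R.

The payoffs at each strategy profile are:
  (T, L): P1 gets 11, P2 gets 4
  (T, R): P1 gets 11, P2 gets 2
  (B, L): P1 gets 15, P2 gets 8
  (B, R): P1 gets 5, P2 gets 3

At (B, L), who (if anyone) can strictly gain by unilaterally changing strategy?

P1 at (B, L) earns 15; deviating to T yields 11 — not better.
P2 earns 8; deviating to R yields 3 — not better.
Neither player can strictly improve; the profile is a Nash equilibrium.

Neither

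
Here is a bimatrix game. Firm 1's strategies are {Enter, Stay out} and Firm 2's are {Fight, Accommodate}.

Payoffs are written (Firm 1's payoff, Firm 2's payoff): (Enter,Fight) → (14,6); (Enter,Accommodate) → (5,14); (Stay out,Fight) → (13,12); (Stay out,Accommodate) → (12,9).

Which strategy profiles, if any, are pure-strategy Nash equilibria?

none

(Enter, Fight): Firm 2 prefers Accommodate (14 > 6) — not an equilibrium.
(Enter, Accommodate): Firm 1 prefers Stay out (12 > 5) — not an equilibrium.
(Stay out, Fight): Firm 1 prefers Enter (14 > 13) — not an equilibrium.
(Stay out, Accommodate): Firm 2 prefers Fight (12 > 9) — not an equilibrium.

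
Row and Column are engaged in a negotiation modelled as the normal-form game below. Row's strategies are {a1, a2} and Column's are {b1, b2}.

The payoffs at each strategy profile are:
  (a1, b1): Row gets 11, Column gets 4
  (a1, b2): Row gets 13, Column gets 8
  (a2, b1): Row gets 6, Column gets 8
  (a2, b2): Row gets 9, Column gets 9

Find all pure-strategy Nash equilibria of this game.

(a1, b2)

(a1, b1): Column prefers b2 (8 > 4) — not an equilibrium.
(a1, b2): Row gets 13 ≥ 9 from a2, and Column gets 8 ≥ 4 from b1 — Nash equilibrium.
(a2, b1): Row prefers a1 (11 > 6); Column prefers b2 (9 > 8) — not an equilibrium.
(a2, b2): Row prefers a1 (13 > 9) — not an equilibrium.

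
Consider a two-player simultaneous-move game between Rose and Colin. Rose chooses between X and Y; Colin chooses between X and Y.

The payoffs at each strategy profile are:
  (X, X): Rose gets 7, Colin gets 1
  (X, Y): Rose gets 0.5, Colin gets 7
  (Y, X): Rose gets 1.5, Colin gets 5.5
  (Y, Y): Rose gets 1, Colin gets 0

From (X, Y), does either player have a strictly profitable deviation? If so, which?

Rose at (X, Y) earns 0.5; deviating to Y yields 1 — a strict improvement.
Colin earns 7; deviating to X yields 1 — not better.
Only Rose has a strictly profitable deviation.

Rose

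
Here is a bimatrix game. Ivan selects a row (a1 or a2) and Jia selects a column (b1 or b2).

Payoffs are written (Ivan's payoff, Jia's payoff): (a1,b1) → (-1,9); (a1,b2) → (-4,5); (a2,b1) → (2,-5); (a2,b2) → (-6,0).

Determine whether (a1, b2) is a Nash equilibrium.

At (a1, b2), Ivan earns -4; switching to a2 would give -6, so Ivan has no profitable deviation.
Jia earns 5; switching to b1 would give 9, so Jia would deviate.
Since at least one player can profitably deviate, this is not a Nash equilibrium.

No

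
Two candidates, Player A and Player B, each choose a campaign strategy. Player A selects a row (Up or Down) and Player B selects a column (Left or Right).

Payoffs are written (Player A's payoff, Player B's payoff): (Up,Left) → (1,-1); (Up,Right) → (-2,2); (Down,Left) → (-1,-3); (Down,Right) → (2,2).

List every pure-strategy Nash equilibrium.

(Down, Right)

(Up, Left): Player B prefers Right (2 > -1) — not an equilibrium.
(Up, Right): Player A prefers Down (2 > -2) — not an equilibrium.
(Down, Left): Player A prefers Up (1 > -1); Player B prefers Right (2 > -3) — not an equilibrium.
(Down, Right): Player A gets 2 ≥ -2 from Up, and Player B gets 2 ≥ -3 from Left — Nash equilibrium.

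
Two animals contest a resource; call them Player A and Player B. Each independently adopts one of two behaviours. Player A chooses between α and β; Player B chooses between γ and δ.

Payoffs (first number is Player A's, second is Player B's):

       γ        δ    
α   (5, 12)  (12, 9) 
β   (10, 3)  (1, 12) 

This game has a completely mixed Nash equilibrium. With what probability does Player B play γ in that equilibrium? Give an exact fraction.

11/16

Let y be the probability that Player B plays γ. In a completely mixed equilibrium, Player A must be indifferent between α and β.
Player A's expected payoff from α is 5y + 12(1−y); from β it is 10y + (1−y).
Setting these equal: −7y + 12 = 9y + 1, so y = 11/16.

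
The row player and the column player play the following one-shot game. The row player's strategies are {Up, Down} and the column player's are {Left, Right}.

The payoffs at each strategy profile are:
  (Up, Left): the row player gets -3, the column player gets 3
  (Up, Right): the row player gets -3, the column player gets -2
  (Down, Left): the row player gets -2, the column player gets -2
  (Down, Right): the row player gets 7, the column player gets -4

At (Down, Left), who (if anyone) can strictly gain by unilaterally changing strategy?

The row player at (Down, Left) earns -2; deviating to Up yields -3 — not better.
The column player earns -2; deviating to Right yields -4 — not better.
Neither player can strictly improve; the profile is a Nash equilibrium.

Neither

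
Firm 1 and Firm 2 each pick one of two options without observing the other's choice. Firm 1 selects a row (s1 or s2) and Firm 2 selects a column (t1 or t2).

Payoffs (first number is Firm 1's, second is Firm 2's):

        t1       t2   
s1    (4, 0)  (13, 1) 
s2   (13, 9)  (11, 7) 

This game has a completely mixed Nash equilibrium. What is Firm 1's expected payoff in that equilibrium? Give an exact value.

First find q, the probability Firm 2 plays t1, from Firm 1's indifference between s1 and s2: 4q + 13(1−q) = 13q + 11(1−q), giving q = 2/11.
Since Firm 1 is indifferent in equilibrium, Firm 1's expected payoff equals the payoff from either row against (2/11, 9/11). Using s1: 4(2/11) + 13(9/11) = 125/11.

125/11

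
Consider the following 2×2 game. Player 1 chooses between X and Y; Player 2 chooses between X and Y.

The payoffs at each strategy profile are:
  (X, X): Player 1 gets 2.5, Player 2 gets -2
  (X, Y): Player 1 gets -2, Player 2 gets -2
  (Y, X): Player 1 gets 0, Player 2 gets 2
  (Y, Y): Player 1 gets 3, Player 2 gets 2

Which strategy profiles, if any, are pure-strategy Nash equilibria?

(X, X) and (Y, Y)

(X, X): Player 1 gets 2.5 ≥ 0 from Y, and Player 2 gets -2 ≥ -2 from Y — Nash equilibrium.
(X, Y): Player 1 prefers Y (3 > -2) — not an equilibrium.
(Y, X): Player 1 prefers X (2.5 > 0) — not an equilibrium.
(Y, Y): Player 1 gets 3 ≥ -2 from X, and Player 2 gets 2 ≥ 2 from X — Nash equilibrium.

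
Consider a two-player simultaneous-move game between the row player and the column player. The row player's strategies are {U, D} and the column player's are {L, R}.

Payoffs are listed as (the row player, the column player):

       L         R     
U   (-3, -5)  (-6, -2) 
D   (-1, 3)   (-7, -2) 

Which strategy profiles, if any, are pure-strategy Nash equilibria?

(U, L): the row player prefers D (-1 > -3); the column player prefers R (-2 > -5) — not an equilibrium.
(U, R): the row player gets -6 ≥ -7 from D, and the column player gets -2 ≥ -5 from L — Nash equilibrium.
(D, L): the row player gets -1 ≥ -3 from U, and the column player gets 3 ≥ -2 from R — Nash equilibrium.
(D, R): the row player prefers U (-6 > -7); the column player prefers L (3 > -2) — not an equilibrium.

(U, R) and (D, L)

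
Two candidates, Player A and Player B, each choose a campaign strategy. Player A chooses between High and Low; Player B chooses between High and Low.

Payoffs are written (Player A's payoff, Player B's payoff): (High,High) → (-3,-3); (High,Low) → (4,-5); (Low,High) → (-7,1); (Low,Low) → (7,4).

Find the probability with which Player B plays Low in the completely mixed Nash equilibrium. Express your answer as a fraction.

4/7

Let q be the probability that Player B plays High. In a completely mixed equilibrium, Player A must be indifferent between High and Low.
Player A's expected payoff from High is −3q + 4(1−q); from Low it is −7q + 7(1−q).
Setting these equal: −7q + 4 = −14q + 7, so q = 3/7.
Therefore Player B plays Low with probability 1 − 3/7 = 4/7.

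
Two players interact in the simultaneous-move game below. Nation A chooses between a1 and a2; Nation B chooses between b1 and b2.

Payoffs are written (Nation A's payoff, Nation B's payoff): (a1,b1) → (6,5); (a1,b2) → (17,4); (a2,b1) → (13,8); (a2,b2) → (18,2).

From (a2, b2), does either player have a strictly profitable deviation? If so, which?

Nation B

Nation A at (a2, b2) earns 18; deviating to a1 yields 17 — not better.
Nation B earns 2; deviating to b1 yields 8 — a strict improvement.
Only Nation B has a strictly profitable deviation.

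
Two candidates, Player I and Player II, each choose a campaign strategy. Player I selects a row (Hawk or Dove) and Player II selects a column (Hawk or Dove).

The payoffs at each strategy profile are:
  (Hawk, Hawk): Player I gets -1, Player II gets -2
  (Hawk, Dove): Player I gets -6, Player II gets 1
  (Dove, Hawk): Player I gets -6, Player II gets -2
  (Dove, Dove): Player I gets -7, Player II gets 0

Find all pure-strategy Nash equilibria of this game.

(Hawk, Hawk): Player II prefers Dove (1 > -2) — not an equilibrium.
(Hawk, Dove): Player I gets -6 ≥ -7 from Dove, and Player II gets 1 ≥ -2 from Hawk — Nash equilibrium.
(Dove, Hawk): Player I prefers Hawk (-1 > -6); Player II prefers Dove (0 > -2) — not an equilibrium.
(Dove, Dove): Player I prefers Hawk (-6 > -7) — not an equilibrium.

(Hawk, Dove)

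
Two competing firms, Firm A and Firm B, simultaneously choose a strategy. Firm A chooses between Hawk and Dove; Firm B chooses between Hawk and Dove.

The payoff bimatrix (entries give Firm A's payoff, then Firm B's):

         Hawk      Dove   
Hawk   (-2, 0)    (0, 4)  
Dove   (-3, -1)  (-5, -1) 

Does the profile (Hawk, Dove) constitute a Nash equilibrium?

Yes

At (Hawk, Dove), Firm A earns 0; switching to Dove would give -5, so Firm A has no profitable deviation.
Firm B earns 4; switching to Hawk would give 0, so Firm B has no profitable deviation.
Neither player can gain by a unilateral deviation, so this profile is a Nash equilibrium.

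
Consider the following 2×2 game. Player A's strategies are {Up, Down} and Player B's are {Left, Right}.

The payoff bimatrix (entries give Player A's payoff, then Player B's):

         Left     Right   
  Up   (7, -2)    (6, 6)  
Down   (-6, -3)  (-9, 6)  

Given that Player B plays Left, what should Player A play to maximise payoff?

Against Left, Player A earns 7 from Up and -6 from Down.
So Up is the best response.

Up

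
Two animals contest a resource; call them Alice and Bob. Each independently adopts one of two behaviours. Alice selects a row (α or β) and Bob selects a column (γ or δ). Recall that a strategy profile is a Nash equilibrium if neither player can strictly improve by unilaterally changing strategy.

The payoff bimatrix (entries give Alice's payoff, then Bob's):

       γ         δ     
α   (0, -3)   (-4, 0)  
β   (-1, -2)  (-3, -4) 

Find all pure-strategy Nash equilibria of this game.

(α, γ): Bob prefers δ (0 > -3) — not an equilibrium.
(α, δ): Alice prefers β (-3 > -4) — not an equilibrium.
(β, γ): Alice prefers α (0 > -1) — not an equilibrium.
(β, δ): Bob prefers γ (-2 > -4) — not an equilibrium.

none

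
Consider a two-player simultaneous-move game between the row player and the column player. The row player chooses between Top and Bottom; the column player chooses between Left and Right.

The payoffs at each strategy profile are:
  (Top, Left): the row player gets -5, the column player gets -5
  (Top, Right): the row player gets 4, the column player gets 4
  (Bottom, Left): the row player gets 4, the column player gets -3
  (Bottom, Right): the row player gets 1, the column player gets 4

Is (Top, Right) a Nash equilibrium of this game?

At (Top, Right), the row player earns 4; switching to Bottom would give 1, so the row player has no profitable deviation.
The column player earns 4; switching to Left would give -5, so the column player has no profitable deviation.
Neither player can gain by a unilateral deviation, so this profile is a Nash equilibrium.

Yes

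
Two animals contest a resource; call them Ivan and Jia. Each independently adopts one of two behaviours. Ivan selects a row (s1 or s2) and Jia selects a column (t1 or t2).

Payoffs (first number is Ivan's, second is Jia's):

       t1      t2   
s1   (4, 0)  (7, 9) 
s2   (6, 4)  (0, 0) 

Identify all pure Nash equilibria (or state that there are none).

(s1, t1): Ivan prefers s2 (6 > 4); Jia prefers t2 (9 > 0) — not an equilibrium.
(s1, t2): Ivan gets 7 ≥ 0 from s2, and Jia gets 9 ≥ 0 from t1 — Nash equilibrium.
(s2, t1): Ivan gets 6 ≥ 4 from s1, and Jia gets 4 ≥ 0 from t2 — Nash equilibrium.
(s2, t2): Ivan prefers s1 (7 > 0); Jia prefers t1 (4 > 0) — not an equilibrium.

(s1, t2) and (s2, t1)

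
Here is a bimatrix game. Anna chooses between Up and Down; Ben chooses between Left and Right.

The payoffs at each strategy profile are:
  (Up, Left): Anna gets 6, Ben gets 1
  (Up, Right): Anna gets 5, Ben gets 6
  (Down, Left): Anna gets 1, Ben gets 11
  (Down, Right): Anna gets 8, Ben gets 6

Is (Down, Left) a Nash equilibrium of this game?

At (Down, Left), Anna earns 1; switching to Up would give 6, so Anna would deviate.
Ben earns 11; switching to Right would give 6, so Ben has no profitable deviation.
Since at least one player can profitably deviate, this is not a Nash equilibrium.

No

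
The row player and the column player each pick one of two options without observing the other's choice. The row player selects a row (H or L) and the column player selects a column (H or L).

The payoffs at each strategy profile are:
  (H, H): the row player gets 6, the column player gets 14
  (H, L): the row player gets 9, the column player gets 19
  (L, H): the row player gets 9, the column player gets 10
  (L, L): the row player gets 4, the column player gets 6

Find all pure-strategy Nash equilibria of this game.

(H, L) and (L, H)

(H, H): the row player prefers L (9 > 6); the column player prefers L (19 > 14) — not an equilibrium.
(H, L): the row player gets 9 ≥ 4 from L, and the column player gets 19 ≥ 14 from H — Nash equilibrium.
(L, H): the row player gets 9 ≥ 6 from H, and the column player gets 10 ≥ 6 from L — Nash equilibrium.
(L, L): the row player prefers H (9 > 4); the column player prefers H (10 > 6) — not an equilibrium.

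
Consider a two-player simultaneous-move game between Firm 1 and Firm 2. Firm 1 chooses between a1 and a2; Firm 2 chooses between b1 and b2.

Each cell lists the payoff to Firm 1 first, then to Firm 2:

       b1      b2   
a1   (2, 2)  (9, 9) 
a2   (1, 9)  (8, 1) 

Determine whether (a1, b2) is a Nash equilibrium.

At (a1, b2), Firm 1 earns 9; switching to a2 would give 8, so Firm 1 has no profitable deviation.
Firm 2 earns 9; switching to b1 would give 2, so Firm 2 has no profitable deviation.
Neither player can gain by a unilateral deviation, so this profile is a Nash equilibrium.

Yes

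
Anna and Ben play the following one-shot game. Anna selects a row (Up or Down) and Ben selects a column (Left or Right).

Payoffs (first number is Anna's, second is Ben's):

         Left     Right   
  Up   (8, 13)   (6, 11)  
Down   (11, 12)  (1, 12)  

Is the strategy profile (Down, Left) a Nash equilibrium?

Yes

At (Down, Left), Anna earns 11; switching to Up would give 8, so Anna has no profitable deviation.
Ben earns 12; switching to Right would give 12, so Ben has no profitable deviation.
Neither player can gain by a unilateral deviation, so this profile is a Nash equilibrium.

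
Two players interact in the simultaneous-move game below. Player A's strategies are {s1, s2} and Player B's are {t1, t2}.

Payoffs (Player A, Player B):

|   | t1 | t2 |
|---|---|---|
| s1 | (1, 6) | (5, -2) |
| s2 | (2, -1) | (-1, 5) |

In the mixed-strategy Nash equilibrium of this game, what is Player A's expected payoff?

11/7

First find q, the probability Player B plays t1, from Player A's indifference between s1 and s2: q + 5(1−q) = 2q − (1−q), giving q = 6/7.
Since Player A is indifferent in equilibrium, Player A's expected payoff equals the payoff from either row against (6/7, 1/7). Using s1: (6/7) + 5(1/7) = 11/7.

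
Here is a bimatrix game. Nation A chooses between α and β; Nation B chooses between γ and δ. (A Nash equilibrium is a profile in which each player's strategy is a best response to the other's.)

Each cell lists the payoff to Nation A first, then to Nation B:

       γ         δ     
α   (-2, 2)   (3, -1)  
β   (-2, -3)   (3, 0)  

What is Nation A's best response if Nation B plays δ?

Against δ, Nation A earns 3 from α and 3 from β.
So either strategy is a best response.

either — both α and β are best responses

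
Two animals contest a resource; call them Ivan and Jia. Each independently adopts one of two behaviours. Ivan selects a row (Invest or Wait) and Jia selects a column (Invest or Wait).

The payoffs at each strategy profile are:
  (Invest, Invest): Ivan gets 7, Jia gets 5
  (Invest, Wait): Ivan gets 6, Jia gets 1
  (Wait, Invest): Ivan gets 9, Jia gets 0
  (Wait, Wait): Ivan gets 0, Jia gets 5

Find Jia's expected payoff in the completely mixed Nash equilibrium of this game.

25/9

First find p, the probability Ivan plays Invest, from Jia's indifference between Invest and Wait: 5p = p + 5(1−p), giving p = 5/9.
Since Jia is indifferent in equilibrium, Jia's expected payoff equals the payoff from either column against (5/9, 4/9). Using Invest: 5(5/9) = 25/9.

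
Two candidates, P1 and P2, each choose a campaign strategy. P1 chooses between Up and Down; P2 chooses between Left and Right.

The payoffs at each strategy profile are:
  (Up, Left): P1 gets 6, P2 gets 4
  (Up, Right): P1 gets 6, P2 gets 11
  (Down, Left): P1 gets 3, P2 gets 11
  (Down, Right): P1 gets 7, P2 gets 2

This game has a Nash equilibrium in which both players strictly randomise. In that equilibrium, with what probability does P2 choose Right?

Let y be the probability that P2 plays Left. In a completely mixed equilibrium, P1 must be indifferent between Up and Down.
P1's expected payoff from Up is 6y + 6(1−y); from Down it is 3y + 7(1−y).
Setting these equal: 6 = −4y + 7, so y = 1/4.
Therefore P2 plays Right with probability 1 − 1/4 = 3/4.

3/4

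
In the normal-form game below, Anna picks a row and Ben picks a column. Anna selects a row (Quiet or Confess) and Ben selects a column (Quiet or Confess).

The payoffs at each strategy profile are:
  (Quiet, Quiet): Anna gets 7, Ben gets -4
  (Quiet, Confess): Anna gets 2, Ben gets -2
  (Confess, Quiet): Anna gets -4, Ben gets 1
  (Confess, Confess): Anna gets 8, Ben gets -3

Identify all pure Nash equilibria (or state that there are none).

(Quiet, Quiet): Ben prefers Confess (-2 > -4) — not an equilibrium.
(Quiet, Confess): Anna prefers Confess (8 > 2) — not an equilibrium.
(Confess, Quiet): Anna prefers Quiet (7 > -4) — not an equilibrium.
(Confess, Confess): Ben prefers Quiet (1 > -3) — not an equilibrium.

none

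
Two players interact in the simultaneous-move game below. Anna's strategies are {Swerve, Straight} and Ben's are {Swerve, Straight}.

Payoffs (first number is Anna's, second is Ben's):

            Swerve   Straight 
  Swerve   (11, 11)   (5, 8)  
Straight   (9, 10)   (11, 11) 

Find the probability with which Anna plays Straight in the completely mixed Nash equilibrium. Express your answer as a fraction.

Let x be the probability that Anna plays Swerve. In a completely mixed equilibrium, Ben must be indifferent between Swerve and Straight.
Ben's expected payoff from Swerve is 11x + 10(1−x); from Straight it is 8x + 11(1−x).
Setting these equal: x + 10 = −3x + 11, so x = 1/4.
Therefore Anna plays Straight with probability 1 − 1/4 = 3/4.

3/4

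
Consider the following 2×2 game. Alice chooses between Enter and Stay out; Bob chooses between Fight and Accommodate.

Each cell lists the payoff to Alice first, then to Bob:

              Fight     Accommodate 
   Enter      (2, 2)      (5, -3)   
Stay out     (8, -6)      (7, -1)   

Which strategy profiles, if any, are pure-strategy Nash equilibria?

(Enter, Fight): Alice prefers Stay out (8 > 2) — not an equilibrium.
(Enter, Accommodate): Alice prefers Stay out (7 > 5); Bob prefers Fight (2 > -3) — not an equilibrium.
(Stay out, Fight): Bob prefers Accommodate (-1 > -6) — not an equilibrium.
(Stay out, Accommodate): Alice gets 7 ≥ 5 from Enter, and Bob gets -1 ≥ -6 from Fight — Nash equilibrium.

(Stay out, Accommodate)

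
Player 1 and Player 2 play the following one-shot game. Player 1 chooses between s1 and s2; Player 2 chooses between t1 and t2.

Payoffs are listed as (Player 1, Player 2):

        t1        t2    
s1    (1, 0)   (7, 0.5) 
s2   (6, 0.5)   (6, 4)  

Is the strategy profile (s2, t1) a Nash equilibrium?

No

At (s2, t1), Player 1 earns 6; switching to s1 would give 1, so Player 1 has no profitable deviation.
Player 2 earns 0.5; switching to t2 would give 4, so Player 2 would deviate.
Since at least one player can profitably deviate, this is not a Nash equilibrium.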